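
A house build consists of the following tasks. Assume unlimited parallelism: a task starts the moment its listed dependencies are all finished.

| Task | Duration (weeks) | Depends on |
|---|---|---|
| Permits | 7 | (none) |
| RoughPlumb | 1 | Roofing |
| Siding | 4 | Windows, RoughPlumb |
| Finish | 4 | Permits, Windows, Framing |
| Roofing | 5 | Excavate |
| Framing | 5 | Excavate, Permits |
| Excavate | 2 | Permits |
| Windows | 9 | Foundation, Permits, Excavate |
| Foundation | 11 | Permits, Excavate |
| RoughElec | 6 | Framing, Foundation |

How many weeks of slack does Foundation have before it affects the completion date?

The longest chain is Permits→Excavate→Foundation→Windows→Siding = 7+2+11+9+4 = 33; overall finish 33 weeks.
Foundation finishes as early as 20 and must finish by 20.
So Foundation can slip 20 − 20 = 0 weeks.

0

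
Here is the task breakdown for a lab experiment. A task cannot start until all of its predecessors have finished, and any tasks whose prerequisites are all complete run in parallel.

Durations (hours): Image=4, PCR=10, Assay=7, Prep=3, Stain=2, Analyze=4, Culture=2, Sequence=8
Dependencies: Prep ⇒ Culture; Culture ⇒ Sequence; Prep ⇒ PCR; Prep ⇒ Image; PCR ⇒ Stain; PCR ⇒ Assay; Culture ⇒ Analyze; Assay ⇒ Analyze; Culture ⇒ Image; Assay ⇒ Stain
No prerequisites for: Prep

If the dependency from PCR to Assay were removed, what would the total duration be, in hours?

Before: longest chain Prep→PCR→Assay→Analyze = 3+10+7+4 = 24, finish 24.
Without PCR→Assay, Assay's earliest start moves from 13 to 0.
After: Prep→PCR→Stain = 3+10+2 = 15 → 15 hours.

15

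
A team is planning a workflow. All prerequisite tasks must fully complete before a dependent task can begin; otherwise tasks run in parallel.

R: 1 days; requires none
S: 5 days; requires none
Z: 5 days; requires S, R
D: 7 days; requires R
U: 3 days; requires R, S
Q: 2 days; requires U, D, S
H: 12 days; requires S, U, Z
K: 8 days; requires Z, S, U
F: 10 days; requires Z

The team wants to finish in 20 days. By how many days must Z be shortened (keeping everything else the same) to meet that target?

Current finish: 22 days; target: 20.
Z is on every critical path, so each day cut from Z cuts the finish by one (this holds down to a finish of 20).
Need 22 − 20 = 2 days off Z → Z becomes 3 days, finish becomes 20.

2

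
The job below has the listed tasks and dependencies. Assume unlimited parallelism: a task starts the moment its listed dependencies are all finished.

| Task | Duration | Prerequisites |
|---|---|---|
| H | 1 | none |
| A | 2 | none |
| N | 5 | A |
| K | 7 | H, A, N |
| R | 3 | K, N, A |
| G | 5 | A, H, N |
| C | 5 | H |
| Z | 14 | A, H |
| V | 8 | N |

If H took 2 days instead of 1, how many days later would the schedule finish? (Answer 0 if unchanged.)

Baseline: A→N→K→R = 2+5+7+3 = 17 → 17 days.
H is off the critical path — its longest chain is 15 days, giving 2 of slack.
No other chain overtakes it, so the finish is 17 days.
Change in finish: 17 − 17 = +0 days.

0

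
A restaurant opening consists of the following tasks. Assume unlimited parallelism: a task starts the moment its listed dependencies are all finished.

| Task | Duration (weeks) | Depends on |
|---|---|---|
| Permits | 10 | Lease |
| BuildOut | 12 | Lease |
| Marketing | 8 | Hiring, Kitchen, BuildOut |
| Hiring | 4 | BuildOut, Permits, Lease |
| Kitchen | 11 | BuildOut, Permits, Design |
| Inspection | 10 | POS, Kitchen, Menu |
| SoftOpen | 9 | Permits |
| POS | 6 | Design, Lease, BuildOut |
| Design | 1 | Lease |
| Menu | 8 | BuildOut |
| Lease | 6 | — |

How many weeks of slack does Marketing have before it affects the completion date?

Critical path: Lease→BuildOut→Kitchen→Inspection = 6+12+11+10 = 39, so the finish is 39 weeks.
Marketing finishes as early as 37 and must finish by 39.
Slack of Marketing = 31 − 29 = 2 weeks.

2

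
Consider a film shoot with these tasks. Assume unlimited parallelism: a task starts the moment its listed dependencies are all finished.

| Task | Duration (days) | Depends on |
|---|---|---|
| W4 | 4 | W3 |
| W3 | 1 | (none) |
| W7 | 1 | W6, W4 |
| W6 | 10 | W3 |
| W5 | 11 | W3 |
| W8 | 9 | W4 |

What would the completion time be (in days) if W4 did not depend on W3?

13

Original critical path: W3→W4→W8 = 1+4+9 = 14 ⇒ 14 days.
Without W3→W4, W4's earliest start moves from 1 to 0.
The longest chain is now W4→W8 = 4+9 = 13, so the schedule takes 13 days.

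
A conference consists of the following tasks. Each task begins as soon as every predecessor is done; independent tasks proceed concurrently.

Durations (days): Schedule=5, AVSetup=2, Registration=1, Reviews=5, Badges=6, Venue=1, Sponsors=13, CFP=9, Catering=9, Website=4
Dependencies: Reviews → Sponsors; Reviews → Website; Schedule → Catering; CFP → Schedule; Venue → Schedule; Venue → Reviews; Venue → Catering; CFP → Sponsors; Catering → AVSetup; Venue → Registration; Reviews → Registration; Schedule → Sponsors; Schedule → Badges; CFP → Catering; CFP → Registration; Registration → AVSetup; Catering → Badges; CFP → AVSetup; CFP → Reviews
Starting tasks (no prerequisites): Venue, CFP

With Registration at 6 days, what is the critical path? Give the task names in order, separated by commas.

As given, the longest chain is CFP→Schedule→Catering→Badges = 9+5+9+6 = 29, so the finish is 29 days.
Registration is off the critical path — its longest chain is 17 days, giving 12 of slack.
The critical path is still CFP→Schedule→Catering→Badges; finish is now 29 days.

CFP, Schedule, Catering, Badges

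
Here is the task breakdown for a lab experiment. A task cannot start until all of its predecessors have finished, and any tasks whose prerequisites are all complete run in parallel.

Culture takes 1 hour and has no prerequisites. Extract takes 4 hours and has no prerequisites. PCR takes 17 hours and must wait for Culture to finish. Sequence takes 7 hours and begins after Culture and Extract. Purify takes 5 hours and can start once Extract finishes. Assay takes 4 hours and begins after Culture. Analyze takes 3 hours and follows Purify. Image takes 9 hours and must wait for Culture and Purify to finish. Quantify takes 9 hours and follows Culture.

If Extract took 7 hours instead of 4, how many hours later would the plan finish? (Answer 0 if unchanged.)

3

As given, the longest chain is Extract→Purify→Image = 4+5+9 = 18, so the finish is 18 hours.
Extract is on the critical path; changing it to 7 makes that path 21 hours.
No other chain overtakes it, so the finish is 21 hours.
Change in finish: 21 − 18 = +3 hours.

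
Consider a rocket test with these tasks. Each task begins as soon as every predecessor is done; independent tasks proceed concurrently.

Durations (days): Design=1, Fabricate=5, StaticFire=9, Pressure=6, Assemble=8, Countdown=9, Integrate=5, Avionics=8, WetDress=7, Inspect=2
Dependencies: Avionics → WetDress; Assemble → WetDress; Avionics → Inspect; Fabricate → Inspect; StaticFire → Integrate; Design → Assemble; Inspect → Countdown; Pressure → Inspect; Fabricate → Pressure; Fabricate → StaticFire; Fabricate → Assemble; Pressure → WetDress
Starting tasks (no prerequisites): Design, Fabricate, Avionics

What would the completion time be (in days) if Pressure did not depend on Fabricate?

Original critical path: Fabricate→Pressure→Inspect→Countdown = 5+6+2+9 = 22 ⇒ 22 days.
Without Fabricate→Pressure, Pressure's earliest start moves from 5 to 0.
The longest chain is now Fabricate→Assemble→WetDress = 5+8+7 = 20, so the job takes 20 days.

20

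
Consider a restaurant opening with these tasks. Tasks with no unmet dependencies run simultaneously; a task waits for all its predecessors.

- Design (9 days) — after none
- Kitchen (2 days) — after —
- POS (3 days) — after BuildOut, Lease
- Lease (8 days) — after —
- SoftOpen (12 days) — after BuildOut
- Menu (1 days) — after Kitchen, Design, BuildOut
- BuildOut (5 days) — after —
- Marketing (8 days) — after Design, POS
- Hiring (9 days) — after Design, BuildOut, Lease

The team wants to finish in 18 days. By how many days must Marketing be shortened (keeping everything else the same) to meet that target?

1

Current finish: 19 days; target: 18.
Marketing is on every critical path, so each day cut from Marketing cuts the finish by one (this holds down to a finish of 18).
Need 19 − 18 = 1 day off Marketing → Marketing becomes 7 days, finish becomes 18.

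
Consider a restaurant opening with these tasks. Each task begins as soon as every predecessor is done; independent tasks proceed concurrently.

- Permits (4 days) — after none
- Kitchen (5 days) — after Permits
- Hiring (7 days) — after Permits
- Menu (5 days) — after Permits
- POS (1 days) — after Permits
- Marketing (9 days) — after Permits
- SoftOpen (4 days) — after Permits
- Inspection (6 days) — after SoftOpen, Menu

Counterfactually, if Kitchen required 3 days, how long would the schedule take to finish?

15

Critical path before the change: Permits→Menu→Inspection = 4+5+6 = 15 giving 15 days.
The longest path through Kitchen is only 9 days, so Kitchen has float 6.
The critical path is still Permits→Menu→Inspection; finish is now 15 days.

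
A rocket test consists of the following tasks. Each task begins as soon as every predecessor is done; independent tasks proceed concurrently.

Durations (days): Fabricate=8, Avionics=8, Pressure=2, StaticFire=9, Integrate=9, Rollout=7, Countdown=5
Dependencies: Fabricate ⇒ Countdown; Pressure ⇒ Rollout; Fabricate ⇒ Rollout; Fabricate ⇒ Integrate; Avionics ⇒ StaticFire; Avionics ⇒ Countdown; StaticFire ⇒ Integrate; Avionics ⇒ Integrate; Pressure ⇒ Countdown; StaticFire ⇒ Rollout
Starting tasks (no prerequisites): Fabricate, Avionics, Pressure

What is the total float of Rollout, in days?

Critical path: Avionics→StaticFire→Integrate = 8+9+9 = 26, so the finish is 26 days.
Rollout finishes as early as 24 and must finish by 26.
So Rollout can slip 26 − 24 = 2 days.

2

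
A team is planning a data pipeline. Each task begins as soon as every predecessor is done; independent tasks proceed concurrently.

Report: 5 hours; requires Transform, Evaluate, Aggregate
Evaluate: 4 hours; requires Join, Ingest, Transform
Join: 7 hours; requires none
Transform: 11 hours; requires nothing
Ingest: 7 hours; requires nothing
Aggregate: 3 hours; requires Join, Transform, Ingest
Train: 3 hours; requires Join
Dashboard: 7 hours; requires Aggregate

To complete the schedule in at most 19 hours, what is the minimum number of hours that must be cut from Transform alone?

2

Current finish: 21 hours; target: 19.
Transform is on every critical path, so each hour cut from Transform cuts the finish by one (this holds down to a finish of 17).
Need 21 − 19 = 2 hours off Transform → Transform becomes 9 hours, finish becomes 19.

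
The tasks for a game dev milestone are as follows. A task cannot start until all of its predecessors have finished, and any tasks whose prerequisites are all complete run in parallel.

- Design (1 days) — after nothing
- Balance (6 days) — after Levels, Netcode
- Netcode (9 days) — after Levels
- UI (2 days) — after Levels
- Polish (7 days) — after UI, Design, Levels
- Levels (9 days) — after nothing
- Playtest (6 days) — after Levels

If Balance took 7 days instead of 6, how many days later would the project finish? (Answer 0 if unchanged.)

Critical path before the change: Levels→Netcode→Balance = 9+9+6 = 24 giving 24 days.
Since Balance is critical, the +1 change carries straight to that chain (now 25 days).
That remains the longest chain; total 25 days.
Change in finish: 25 − 24 = +1 days.

1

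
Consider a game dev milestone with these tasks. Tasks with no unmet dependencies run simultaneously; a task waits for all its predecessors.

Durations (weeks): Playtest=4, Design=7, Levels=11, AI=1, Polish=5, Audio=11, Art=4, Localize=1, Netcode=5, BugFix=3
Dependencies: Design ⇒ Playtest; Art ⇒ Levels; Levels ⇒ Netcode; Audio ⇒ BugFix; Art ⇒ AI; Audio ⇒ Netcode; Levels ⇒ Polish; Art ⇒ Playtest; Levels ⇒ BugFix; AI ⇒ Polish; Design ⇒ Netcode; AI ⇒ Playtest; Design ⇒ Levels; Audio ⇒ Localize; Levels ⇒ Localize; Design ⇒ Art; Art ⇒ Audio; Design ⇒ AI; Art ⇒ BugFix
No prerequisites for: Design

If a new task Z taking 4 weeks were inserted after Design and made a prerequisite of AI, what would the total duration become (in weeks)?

Originally the plan takes 27 weeks.
With Z inserted, AI now waits for max(Design, Art, Z).
New critical path: Design→Art→Levels→Netcode = 7+4+11+5 = 27 ⇒ 27 weeks.

27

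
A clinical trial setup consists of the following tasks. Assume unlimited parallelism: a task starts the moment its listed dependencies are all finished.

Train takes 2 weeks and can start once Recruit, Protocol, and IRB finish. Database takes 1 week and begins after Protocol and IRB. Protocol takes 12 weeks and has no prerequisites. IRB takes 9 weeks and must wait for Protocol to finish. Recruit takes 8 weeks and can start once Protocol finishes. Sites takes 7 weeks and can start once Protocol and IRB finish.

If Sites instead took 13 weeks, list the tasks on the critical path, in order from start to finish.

Actual critical path: Protocol→IRB→Sites = 12+9+7 = 28 ⇒ 28 weeks.
Sites lies on that path, so at 13 weeks the path becomes 34 weeks.
The critical path is still Protocol→IRB→Sites; finish is now 34 weeks.

Protocol, IRB, Sites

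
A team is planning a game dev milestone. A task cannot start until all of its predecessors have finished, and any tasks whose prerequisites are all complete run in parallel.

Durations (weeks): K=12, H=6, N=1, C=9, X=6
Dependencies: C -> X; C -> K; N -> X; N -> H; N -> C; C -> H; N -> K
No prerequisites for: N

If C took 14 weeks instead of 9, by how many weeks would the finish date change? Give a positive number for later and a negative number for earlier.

Critical path before the change: N→C→K = 1+9+12 = 22 giving 22 weeks.
C lies on that path, so at 14 weeks the path becomes 27 weeks.
The critical path is still N→C→K; finish is now 27 weeks.
Change in finish: 27 − 22 = +5 weeks.

5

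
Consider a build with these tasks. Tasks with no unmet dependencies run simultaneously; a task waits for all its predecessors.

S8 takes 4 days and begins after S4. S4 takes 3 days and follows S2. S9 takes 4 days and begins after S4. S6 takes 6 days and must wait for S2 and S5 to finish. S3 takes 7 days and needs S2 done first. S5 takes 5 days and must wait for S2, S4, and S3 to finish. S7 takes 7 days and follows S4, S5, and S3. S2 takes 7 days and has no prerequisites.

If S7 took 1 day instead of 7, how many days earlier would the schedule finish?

As given, the longest chain is S2→S3→S5→S7 = 7+7+5+7 = 26, so the finish is 26 days.
S7 lies on that path, so at 1 day the path becomes 20 days.
Now S2→S3→S5→S6 = 7+7+5+6 = 25 is longest, so the finish becomes 25 days.
Change in finish: 25 − 26 = -1 days.

1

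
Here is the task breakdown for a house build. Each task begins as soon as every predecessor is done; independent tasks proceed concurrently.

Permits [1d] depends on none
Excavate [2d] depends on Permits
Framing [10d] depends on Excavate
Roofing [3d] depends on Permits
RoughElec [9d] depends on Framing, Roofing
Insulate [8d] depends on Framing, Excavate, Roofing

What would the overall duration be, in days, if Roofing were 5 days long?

Baseline: Permits→Excavate→Framing→RoughElec = 1+2+10+9 = 22 → 22 days.
Roofing is off the critical path — its longest chain is 13 days, giving 9 of slack.
That remains the longest chain; total 22 days.

22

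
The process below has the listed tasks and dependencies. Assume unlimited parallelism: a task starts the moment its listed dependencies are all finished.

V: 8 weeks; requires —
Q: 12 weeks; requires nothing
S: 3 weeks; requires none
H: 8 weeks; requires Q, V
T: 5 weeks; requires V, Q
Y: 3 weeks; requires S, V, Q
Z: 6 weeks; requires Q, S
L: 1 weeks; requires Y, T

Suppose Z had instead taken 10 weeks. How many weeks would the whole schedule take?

Actual critical path: Q→H = 12+8 = 20 ⇒ 20 weeks.
The longest path through Z is only 18 weeks, so Z has float 2.
The binding chain switches to Q→Z = 12+10 = 22; finish 22 weeks.

22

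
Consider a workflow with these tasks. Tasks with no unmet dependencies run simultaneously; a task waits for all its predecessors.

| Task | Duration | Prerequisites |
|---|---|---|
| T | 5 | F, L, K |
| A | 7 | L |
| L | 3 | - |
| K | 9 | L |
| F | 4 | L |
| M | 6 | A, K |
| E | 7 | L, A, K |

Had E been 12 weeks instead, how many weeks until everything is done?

24

The binding path is L→K→E = 3+9+7 = 19; finish at 19 weeks.
Since E is critical, the +5 change carries straight to that chain (now 24 weeks).
No other chain overtakes it, so the finish is 24 weeks.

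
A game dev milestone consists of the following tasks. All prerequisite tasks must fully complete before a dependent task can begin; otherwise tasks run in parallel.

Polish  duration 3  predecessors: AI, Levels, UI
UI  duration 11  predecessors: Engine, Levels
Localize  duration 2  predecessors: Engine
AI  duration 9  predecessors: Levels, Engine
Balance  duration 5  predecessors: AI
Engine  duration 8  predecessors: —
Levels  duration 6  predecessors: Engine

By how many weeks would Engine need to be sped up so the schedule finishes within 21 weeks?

7

Current finish: 28 weeks; target: 21.
Engine is on every critical path, so each week cut from Engine cuts the finish by one (this holds down to a finish of 21).
Need 28 − 21 = 7 weeks off Engine → Engine becomes 1 week, finish becomes 21.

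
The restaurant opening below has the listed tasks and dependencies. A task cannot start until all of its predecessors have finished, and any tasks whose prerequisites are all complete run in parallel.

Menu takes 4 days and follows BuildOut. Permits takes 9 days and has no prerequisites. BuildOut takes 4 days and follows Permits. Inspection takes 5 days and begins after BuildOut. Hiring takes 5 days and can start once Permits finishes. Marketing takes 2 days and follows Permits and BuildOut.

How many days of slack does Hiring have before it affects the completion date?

The longest chain is Permits→BuildOut→Inspection = 9+4+5 = 18; overall finish 18 days.
Longest path through Hiring: 14 days (earliest finish 14, latest finish 18).
Float = 18 − 14 = 4.

4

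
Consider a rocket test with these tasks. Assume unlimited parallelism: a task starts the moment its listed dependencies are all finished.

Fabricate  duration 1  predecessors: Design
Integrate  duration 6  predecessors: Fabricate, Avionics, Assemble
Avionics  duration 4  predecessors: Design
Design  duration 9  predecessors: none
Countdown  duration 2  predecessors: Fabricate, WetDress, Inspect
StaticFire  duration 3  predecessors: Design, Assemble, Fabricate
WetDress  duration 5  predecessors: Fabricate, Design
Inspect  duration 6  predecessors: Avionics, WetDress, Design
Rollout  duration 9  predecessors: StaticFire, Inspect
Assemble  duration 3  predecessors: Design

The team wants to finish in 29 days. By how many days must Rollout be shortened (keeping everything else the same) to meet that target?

1

Current finish: 30 days; target: 29.
Rollout is on every critical path, so each day cut from Rollout cuts the finish by one (this holds down to a finish of 23).
Need 30 − 29 = 1 day off Rollout → Rollout becomes 8 days, finish becomes 29.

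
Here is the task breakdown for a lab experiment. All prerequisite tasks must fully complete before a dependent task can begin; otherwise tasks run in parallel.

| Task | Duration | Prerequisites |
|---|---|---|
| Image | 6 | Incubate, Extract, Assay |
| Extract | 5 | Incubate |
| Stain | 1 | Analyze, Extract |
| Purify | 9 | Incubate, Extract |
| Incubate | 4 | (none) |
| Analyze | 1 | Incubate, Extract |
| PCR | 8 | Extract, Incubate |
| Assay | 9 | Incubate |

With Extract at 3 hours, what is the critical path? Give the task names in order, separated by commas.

Baseline: Incubate→Assay→Image = 4+9+6 = 19 → 19 hours.
The longest path through Extract is only 18 hours, so Extract has float 1.
That remains the longest chain; total 19 hours.

Incubate, Assay, Image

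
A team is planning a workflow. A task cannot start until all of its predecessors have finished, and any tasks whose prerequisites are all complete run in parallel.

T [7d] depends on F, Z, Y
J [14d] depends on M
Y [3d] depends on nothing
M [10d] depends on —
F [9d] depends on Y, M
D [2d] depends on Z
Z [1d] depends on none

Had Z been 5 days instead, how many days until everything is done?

Baseline: M→F→T = 10+9+7 = 26 → 26 days.
Z has 18 days of float (longest path through it is 8).
That remains the longest chain; total 26 days.

26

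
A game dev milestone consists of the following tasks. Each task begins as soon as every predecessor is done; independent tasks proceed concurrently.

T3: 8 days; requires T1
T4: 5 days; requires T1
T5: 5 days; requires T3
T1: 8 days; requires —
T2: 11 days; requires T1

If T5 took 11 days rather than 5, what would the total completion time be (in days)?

Critical path before the change: T1→T3→T5 = 8+8+5 = 21 giving 21 days.
T5 is on the critical path; changing it to 11 makes that path 27 days.
The critical path is still T1→T3→T5; finish is now 27 days.

27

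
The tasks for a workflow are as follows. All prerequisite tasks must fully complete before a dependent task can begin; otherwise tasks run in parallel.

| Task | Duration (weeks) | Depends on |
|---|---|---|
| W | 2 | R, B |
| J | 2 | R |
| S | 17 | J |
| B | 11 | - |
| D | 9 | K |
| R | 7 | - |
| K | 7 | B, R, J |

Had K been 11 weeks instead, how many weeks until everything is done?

31

Actual critical path: B→K→D = 11+7+9 = 27 ⇒ 27 weeks.
K is on the critical path; changing it to 11 makes that path 31 weeks.
No other chain overtakes it, so the finish is 31 weeks.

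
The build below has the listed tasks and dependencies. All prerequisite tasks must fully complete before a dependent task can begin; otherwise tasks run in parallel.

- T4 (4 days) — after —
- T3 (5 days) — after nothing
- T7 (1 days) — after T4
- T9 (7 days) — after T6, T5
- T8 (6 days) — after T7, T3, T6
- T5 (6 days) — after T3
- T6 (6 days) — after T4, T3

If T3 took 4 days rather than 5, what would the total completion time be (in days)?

Critical path before the change: T3→T5→T9 = 5+6+7 = 18 giving 18 days.
Since T3 is critical, the -1 change carries straight to that chain (now 17 days).
The critical path is still T3→T5→T9; finish is now 17 days.

17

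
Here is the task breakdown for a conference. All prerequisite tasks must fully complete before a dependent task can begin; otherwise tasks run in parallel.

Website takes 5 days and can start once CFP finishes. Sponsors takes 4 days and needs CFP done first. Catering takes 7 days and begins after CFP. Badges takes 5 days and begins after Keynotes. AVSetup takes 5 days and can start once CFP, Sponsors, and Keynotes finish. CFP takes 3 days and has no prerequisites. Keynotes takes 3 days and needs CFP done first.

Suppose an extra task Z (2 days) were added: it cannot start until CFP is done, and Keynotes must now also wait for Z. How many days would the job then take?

13

Originally the job takes 12 days.
With Z inserted, Keynotes now waits for max(CFP, Z).
New critical path: CFP→Z→Keynotes→AVSetup = 3+2+3+5 = 13 ⇒ 13 days.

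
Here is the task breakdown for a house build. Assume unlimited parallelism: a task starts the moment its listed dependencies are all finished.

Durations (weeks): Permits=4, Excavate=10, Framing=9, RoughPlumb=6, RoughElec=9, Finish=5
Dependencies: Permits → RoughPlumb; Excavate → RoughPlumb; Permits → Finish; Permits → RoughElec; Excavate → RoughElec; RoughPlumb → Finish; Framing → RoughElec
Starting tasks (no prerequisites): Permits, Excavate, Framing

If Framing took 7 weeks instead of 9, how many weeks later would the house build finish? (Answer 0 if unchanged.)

0

Critical path before the change: Excavate→RoughPlumb→Finish = 10+6+5 = 21 giving 21 weeks.
Framing has 3 weeks of float (longest path through it is 18).
No other chain overtakes it, so the finish is 21 weeks.
Change in finish: 21 − 21 = +0 weeks.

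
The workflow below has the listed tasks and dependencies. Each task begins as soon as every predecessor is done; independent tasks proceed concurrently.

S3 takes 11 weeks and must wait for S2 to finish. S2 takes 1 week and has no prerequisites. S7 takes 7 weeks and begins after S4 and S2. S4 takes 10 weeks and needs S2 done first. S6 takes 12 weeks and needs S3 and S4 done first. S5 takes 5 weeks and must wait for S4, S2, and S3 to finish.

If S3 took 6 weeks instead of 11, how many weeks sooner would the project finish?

The binding path is S2→S3→S6 = 1+11+12 = 24; finish at 24 weeks.
Since S3 is critical, the -5 change carries straight to that chain (now 19 weeks).
New critical path: S2→S4→S6 = 1+10+12 = 23 ⇒ 23 weeks.
Change in finish: 23 − 24 = -1 weeks.

1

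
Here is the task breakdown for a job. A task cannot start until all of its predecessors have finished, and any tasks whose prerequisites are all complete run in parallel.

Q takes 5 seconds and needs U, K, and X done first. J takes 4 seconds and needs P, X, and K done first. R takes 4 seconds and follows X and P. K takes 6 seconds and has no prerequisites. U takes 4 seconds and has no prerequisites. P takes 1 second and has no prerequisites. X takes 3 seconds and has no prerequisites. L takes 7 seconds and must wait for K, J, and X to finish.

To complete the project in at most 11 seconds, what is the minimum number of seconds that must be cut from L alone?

Current finish: 17 seconds; target: 11.
L is on every critical path, so each second cut from L cuts the finish by one (this holds down to a finish of 11).
Need 17 − 11 = 6 seconds off L → L becomes 1 second, finish becomes 11.

6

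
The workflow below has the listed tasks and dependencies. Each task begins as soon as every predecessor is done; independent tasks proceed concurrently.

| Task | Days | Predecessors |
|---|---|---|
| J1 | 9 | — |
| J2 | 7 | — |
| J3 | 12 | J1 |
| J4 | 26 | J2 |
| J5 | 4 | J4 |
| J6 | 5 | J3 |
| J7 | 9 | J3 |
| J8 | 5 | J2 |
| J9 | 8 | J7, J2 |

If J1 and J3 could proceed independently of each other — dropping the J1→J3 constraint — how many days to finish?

Original critical path: J1→J3→J7→J9 = 9+12+9+8 = 38 ⇒ 38 days.
Without J1→J3, J3's earliest start moves from 9 to 0.
The longest chain is now J2→J4→J5 = 7+26+4 = 37, so the project takes 37 days.

37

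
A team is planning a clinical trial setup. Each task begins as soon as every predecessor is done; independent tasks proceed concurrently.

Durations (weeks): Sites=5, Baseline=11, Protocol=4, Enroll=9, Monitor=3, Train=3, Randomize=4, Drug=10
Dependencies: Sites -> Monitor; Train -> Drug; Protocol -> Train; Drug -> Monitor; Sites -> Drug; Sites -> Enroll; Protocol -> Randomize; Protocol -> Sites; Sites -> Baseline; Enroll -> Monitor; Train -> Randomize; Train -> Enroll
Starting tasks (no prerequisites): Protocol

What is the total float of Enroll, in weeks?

The longest chain is Protocol→Sites→Drug→Monitor = 4+5+10+3 = 22; overall finish 22 weeks.
The longest chain containing Enroll totals 21 weeks.
Slack of Enroll = 10 − 9 = 1 week.

1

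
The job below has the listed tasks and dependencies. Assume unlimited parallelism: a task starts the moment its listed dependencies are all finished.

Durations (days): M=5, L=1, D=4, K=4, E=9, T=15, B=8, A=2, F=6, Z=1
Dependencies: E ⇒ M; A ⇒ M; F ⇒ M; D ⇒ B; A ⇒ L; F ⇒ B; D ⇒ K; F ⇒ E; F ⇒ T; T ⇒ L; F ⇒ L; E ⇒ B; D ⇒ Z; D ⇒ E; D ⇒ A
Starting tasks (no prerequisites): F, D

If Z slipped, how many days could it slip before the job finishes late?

Critical path: F→E→B = 6+9+8 = 23, so the finish is 23 days.
Longest path through Z: 5 days (earliest finish 5, latest finish 23).
Slack of Z = 22 − 4 = 18 days.

18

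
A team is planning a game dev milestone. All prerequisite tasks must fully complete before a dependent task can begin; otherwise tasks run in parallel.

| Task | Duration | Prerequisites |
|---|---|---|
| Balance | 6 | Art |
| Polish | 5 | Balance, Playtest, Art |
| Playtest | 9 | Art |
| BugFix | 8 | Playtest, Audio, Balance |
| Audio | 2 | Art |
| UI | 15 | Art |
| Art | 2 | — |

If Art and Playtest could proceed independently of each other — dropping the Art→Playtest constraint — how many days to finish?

17

With the dependency in place, Art→Playtest→BugFix = 2+9+8 = 19 sets the finish at 19 days.
Without Art→Playtest, Playtest's earliest start moves from 2 to 0.
After: Art→UI = 2+15 = 17 → 17 days.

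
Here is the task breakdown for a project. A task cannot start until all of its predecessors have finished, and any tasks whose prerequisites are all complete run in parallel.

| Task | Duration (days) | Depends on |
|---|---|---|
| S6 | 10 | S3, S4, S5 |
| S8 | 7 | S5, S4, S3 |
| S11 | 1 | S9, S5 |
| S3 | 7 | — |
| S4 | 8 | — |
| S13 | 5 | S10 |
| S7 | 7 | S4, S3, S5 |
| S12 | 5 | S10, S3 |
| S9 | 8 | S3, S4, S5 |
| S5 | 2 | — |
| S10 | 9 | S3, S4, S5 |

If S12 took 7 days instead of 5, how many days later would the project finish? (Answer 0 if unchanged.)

2

Critical path before the change: S4→S10→S12 = 8+9+5 = 22 giving 22 days.
S12 lies on that path, so at 7 days the path becomes 24 days.
No other chain overtakes it, so the finish is 24 days.
Change in finish: 24 − 22 = +2 days.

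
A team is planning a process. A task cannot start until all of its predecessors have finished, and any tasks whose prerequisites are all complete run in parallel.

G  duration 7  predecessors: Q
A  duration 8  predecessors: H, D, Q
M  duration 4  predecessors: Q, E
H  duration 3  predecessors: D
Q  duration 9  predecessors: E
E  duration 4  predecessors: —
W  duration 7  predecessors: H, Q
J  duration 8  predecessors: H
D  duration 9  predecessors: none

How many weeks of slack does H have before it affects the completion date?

E→Q→A = 4+9+8 = 21 sets the makespan at 21 weeks.
H finishes as early as 12 and must finish by 13.
Float = 21 − 20 = 1.

1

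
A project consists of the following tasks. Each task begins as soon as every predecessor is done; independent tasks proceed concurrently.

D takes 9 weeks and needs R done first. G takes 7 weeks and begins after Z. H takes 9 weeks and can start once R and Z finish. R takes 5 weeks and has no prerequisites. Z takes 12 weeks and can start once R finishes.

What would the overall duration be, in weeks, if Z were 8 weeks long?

22

Baseline: R→Z→H = 5+12+9 = 26 → 26 weeks.
Since Z is critical, the -4 change carries straight to that chain (now 22 weeks).
That remains the longest chain; total 22 weeks.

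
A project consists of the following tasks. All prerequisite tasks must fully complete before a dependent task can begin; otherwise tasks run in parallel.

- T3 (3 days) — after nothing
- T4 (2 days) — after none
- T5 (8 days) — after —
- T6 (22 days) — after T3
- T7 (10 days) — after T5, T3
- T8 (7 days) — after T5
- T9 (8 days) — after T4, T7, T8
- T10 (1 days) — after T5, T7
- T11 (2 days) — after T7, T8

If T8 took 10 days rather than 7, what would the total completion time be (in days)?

Actual critical path: T5→T7→T9 = 8+10+8 = 26 ⇒ 26 days.
T8 is off the critical path — its longest chain is 23 days, giving 3 of slack.
No other chain overtakes it, so the finish is 26 days.

26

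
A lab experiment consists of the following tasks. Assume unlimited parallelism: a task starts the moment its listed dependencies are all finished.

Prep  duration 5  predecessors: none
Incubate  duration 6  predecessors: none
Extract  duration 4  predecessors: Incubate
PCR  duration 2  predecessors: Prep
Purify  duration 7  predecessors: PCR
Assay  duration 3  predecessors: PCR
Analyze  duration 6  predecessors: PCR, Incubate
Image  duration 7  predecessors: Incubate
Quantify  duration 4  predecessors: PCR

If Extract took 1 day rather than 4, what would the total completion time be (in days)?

Actual critical path: Prep→PCR→Purify = 5+2+7 = 14 ⇒ 14 days.
The longest path through Extract is only 10 days, so Extract has float 4.
No other chain overtakes it, so the finish is 14 days.

14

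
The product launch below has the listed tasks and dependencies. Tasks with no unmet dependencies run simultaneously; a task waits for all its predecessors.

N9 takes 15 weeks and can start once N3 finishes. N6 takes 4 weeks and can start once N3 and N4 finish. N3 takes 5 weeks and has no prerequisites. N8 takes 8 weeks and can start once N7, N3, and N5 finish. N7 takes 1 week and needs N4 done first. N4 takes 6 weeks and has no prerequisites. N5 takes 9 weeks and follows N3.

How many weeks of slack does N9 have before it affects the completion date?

2

Critical path: N3→N5→N8 = 5+9+8 = 22, so the finish is 22 weeks.
Longest path through N9: 20 weeks (earliest finish 20, latest finish 22).
So N9 can slip 22 − 20 = 2 weeks.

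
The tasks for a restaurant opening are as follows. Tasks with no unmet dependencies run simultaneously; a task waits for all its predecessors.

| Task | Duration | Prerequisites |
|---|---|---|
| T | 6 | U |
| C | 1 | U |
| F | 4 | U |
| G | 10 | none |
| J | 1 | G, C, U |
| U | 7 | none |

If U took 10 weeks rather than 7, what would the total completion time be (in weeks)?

16

Baseline: U→T = 7+6 = 13 → 13 weeks.
Since U is critical, the +3 change carries straight to that chain (now 16 weeks).
No other chain overtakes it, so the finish is 16 weeks.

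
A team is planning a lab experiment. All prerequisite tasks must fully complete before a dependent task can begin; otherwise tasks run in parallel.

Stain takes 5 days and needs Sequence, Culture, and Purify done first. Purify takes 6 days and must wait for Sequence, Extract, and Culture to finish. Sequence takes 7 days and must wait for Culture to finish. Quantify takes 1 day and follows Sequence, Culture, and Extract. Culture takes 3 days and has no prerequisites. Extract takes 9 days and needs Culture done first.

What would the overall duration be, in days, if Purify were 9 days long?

Critical path before the change: Culture→Extract→Purify→Stain = 3+9+6+5 = 23 giving 23 days.
Since Purify is critical, the +3 change carries straight to that chain (now 26 days).
The critical path is still Culture→Extract→Purify→Stain; finish is now 26 days.

26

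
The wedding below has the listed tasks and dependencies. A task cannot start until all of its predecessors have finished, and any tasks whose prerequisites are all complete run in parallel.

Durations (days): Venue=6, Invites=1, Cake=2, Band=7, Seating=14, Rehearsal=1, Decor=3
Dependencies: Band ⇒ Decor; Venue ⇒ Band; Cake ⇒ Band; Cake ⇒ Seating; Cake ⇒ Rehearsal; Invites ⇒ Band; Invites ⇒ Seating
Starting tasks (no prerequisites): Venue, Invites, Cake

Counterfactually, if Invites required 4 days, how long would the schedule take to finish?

The binding path is Venue→Band→Decor = 6+7+3 = 16; finish at 16 days.
The longest path through Invites is only 15 days, so Invites has float 1.
Now Invites→Seating = 4+14 = 18 is longest, so the finish becomes 18 days.

18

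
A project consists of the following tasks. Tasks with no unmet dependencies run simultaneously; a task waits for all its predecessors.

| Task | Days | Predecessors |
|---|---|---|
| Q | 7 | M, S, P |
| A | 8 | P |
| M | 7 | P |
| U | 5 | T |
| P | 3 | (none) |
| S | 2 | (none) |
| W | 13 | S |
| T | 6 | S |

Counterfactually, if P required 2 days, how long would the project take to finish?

16

Actual critical path: P→M→Q = 3+7+7 = 17 ⇒ 17 days.
P is on the critical path; changing it to 2 makes that path 16 days.
That remains the longest chain; total 16 days.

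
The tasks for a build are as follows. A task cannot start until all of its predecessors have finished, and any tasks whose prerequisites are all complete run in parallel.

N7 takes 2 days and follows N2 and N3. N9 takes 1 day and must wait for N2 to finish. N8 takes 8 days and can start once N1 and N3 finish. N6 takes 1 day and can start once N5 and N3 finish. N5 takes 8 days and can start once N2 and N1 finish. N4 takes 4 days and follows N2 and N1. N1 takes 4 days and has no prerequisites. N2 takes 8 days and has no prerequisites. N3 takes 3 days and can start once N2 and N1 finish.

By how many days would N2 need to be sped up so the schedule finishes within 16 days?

3

Current finish: 19 days; target: 16.
N2 is on every critical path, so each day cut from N2 cuts the finish by one (this holds down to a finish of 15).
Need 19 − 16 = 3 days off N2 → N2 becomes 5 days, finish becomes 16.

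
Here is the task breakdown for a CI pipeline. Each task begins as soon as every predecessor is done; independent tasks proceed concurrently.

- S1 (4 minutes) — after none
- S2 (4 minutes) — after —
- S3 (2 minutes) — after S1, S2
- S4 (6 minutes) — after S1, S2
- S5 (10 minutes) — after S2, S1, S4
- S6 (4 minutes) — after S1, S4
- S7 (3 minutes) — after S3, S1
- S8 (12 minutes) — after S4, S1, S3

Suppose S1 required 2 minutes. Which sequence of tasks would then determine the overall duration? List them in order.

S2, S4, S8

As given, the longest chain is S1→S4→S8 = 4+6+12 = 22, so the finish is 22 minutes.
S1 lies on that path, so at 2 minutes the path becomes 20 minutes.
The binding chain switches to S2→S4→S8 = 4+6+12 = 22; finish 22 minutes.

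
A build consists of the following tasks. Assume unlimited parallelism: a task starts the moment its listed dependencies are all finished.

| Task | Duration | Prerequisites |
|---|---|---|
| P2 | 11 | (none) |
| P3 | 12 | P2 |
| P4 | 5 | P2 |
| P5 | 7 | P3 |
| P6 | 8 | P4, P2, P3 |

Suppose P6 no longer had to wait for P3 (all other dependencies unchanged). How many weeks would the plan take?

Original critical path: P2→P3→P6 = 11+12+8 = 31 ⇒ 31 weeks.
Without P3→P6, P6's earliest start moves from 23 to 16.
After: P2→P3→P5 = 11+12+7 = 30 → 30 weeks.

30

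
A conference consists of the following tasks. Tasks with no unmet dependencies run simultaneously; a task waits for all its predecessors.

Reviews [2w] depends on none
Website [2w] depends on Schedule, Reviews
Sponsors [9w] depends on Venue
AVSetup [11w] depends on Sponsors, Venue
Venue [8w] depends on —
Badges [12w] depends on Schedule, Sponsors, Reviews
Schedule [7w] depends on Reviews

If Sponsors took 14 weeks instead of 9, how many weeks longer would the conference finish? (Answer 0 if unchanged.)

As given, the longest chain is Venue→Sponsors→Badges = 8+9+12 = 29, so the finish is 29 weeks.
Sponsors lies on that path, so at 14 weeks the path becomes 34 weeks.
That remains the longest chain; total 34 weeks.
Change in finish: 34 − 29 = +5 weeks.

5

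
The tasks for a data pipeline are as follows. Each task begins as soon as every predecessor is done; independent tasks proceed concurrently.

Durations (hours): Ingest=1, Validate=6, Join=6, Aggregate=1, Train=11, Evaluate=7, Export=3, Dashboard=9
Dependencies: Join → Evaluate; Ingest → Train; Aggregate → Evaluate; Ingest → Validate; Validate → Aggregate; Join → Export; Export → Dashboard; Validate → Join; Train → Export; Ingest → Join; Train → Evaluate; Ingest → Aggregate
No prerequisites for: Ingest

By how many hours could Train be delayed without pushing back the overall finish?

Critical path: Ingest→Validate→Join→Export→Dashboard = 1+6+6+3+9 = 25, so the finish is 25 hours.
Longest path through Train: 24 hours (earliest finish 12, latest finish 13).
So Train can slip 13 − 12 = 1 hour.

1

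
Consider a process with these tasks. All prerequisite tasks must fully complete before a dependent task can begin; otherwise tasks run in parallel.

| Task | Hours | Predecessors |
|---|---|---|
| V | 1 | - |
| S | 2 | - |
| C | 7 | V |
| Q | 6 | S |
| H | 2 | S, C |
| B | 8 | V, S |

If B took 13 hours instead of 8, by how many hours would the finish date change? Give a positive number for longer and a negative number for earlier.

5

The binding path is S→B = 2+8 = 10; finish at 10 hours.
B is on the critical path; changing it to 13 makes that path 15 hours.
No other chain overtakes it, so the finish is 15 hours.
Change in finish: 15 − 10 = +5 hours.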